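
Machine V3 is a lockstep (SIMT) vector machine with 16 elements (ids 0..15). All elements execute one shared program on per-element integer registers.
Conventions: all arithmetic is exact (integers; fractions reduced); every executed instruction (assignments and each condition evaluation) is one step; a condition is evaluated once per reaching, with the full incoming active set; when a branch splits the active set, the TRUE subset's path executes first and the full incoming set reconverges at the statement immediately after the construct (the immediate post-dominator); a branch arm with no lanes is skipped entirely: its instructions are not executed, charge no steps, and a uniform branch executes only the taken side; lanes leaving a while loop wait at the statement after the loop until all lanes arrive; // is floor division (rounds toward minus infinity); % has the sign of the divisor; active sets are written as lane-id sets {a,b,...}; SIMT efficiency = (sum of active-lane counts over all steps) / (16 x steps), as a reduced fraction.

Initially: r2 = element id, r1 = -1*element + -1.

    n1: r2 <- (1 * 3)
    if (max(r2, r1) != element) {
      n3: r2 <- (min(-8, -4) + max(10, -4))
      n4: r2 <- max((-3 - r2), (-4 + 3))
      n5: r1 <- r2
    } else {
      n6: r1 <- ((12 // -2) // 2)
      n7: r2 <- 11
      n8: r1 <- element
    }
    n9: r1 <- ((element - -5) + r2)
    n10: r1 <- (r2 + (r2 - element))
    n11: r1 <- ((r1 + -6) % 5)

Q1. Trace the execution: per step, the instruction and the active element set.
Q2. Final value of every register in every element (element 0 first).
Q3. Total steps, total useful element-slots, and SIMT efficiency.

step 0: r2 <- (1 * 3)                {0,1,2,3,4,5,6,7,8,9,10,11,12,13,14,15}
step 1: eval (max(r2, r1) != element) {0,1,2,3,4,5,6,7,8,9,10,11,12,13,14,15}
step 2: r2 <- (min(-8, -4) + max(10, -4)) {0,1,2,4,5,6,7,8,9,10,11,12,13,14,15}
step 3: r2 <- max((-3 - r2), (-4 + 3)) {0,1,2,4,5,6,7,8,9,10,11,12,13,14,15}
step 4: r1 <- r2                     {0,1,2,4,5,6,7,8,9,10,11,12,13,14,15}
step 5: r1 <- ((12 // -2) // 2)      {3}
step 6: r2 <- 11                     {3}
step 7: r1 <- element                {3}
step 8: r1 <- ((element - -5) + r2)  {0,1,2,3,4,5,6,7,8,9,10,11,12,13,14,15}
step 9: r1 <- (r2 + (r2 - element))  {0,1,2,3,4,5,6,7,8,9,10,11,12,13,14,15}
step 10: r1 <- ((r1 + -6) % 5)        {0,1,2,3,4,5,6,7,8,9,10,11,12,13,14,15}

Answer: 11 steps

r2: -1,-1,-1,11,-1,-1,-1,-1,-1,-1,-1,-1,-1,-1,-1,-1
r1: 2,1,0,3,3,2,1,0,4,3,2,1,0,4,3,2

steps = 11; useful = 128; efficiency = 128/176 = 8/11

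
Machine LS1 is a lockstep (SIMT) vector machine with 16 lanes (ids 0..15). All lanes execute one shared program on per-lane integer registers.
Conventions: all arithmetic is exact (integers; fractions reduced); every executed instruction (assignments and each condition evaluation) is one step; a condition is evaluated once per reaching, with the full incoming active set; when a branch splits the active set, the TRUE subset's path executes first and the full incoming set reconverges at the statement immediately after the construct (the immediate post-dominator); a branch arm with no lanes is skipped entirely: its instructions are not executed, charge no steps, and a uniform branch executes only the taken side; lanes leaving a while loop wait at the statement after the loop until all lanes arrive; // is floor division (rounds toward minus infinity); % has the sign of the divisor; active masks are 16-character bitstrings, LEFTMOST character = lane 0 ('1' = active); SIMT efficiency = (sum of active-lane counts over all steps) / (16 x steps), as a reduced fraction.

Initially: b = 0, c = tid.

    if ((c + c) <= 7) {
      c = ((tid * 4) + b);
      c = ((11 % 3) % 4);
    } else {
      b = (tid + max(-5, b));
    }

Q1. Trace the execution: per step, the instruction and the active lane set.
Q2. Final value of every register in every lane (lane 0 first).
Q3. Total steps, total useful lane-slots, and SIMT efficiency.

step 0: eval ((c + c) <= 7)          1111111111111111
step 1: c <- ((tid * 4) + b)         1111000000000000
step 2: c <- ((11 % 3) % 4)          1111000000000000
step 3: b <- (tid + max(-5, b))      0000111111111111

Answer: 4 steps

b: 0,0,0,0,4,5,6,7,8,9,10,11,12,13,14,15
c: 2,2,2,2,4,5,6,7,8,9,10,11,12,13,14,15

steps = 4; useful = 36; efficiency = 36/64 = 9/16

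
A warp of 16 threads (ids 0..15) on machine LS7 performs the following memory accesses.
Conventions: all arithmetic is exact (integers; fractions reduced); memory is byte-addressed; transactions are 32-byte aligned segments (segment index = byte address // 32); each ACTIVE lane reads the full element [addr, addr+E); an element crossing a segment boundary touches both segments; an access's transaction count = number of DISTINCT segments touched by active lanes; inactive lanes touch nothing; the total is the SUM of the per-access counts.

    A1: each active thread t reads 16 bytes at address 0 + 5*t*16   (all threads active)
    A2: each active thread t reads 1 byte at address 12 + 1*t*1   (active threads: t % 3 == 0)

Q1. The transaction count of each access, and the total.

A1: 16 transactions
A2: 1 transaction

Answer: 16,1; total 17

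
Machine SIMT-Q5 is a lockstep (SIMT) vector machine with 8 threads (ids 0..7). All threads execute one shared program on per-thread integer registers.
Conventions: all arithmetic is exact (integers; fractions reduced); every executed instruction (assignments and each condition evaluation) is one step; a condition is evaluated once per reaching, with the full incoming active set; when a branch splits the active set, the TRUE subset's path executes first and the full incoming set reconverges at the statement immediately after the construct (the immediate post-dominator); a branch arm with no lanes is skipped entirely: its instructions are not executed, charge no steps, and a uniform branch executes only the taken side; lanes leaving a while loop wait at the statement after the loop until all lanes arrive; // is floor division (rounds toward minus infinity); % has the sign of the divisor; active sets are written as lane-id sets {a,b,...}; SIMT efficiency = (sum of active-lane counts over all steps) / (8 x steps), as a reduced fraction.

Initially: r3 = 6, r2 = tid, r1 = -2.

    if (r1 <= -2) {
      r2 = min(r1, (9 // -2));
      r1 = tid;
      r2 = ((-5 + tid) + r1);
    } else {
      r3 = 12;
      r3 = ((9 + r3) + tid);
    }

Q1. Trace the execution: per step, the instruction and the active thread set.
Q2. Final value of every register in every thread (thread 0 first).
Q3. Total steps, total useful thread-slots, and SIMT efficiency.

step 0: eval (r1 <= -2)              {0,1,2,3,4,5,6,7}
step 1: r2 <- min(r1, (9 // -2))     {0,1,2,3,4,5,6,7}
step 2: r1 <- tid                    {0,1,2,3,4,5,6,7}
step 3: r2 <- ((-5 + tid) + r1)      {0,1,2,3,4,5,6,7}

Answer: 4 steps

r3: 6,6,6,6,6,6,6,6
r2: -5,-3,-1,1,3,5,7,9
r1: 0,1,2,3,4,5,6,7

steps = 4; useful = 32; efficiency = 32/32 = 1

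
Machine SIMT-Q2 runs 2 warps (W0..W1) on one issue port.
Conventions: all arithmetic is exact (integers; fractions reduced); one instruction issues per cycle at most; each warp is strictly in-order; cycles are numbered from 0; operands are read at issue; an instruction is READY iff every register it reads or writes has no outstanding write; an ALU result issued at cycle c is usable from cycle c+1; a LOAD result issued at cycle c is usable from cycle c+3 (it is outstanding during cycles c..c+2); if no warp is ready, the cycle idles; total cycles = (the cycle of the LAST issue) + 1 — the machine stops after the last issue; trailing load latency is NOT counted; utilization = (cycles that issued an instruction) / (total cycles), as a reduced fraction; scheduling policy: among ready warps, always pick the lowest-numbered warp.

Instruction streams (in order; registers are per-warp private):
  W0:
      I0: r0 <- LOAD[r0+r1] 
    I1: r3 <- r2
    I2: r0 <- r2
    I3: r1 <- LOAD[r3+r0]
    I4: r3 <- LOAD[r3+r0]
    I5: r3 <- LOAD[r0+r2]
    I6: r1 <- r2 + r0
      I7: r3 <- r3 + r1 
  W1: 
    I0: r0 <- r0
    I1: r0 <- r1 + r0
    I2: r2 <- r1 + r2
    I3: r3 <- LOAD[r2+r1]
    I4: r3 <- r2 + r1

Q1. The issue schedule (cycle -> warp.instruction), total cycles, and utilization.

cycle 0: W0.I0
cycle 1: W0.I1
cycle 2: W1.I0
cycle 3: W0.I2
cycle 4: W0.I3
cycle 5: W0.I4
cycle 6: W1.I1
cycle 7: W1.I2
cycle 8: W0.I5
cycle 9: W0.I6
cycle 10: W1.I3
cycle 11: W0.I7
cycle 12: idle
cycle 13: W1.I4

Answer: 14 cycles, utilization 13/14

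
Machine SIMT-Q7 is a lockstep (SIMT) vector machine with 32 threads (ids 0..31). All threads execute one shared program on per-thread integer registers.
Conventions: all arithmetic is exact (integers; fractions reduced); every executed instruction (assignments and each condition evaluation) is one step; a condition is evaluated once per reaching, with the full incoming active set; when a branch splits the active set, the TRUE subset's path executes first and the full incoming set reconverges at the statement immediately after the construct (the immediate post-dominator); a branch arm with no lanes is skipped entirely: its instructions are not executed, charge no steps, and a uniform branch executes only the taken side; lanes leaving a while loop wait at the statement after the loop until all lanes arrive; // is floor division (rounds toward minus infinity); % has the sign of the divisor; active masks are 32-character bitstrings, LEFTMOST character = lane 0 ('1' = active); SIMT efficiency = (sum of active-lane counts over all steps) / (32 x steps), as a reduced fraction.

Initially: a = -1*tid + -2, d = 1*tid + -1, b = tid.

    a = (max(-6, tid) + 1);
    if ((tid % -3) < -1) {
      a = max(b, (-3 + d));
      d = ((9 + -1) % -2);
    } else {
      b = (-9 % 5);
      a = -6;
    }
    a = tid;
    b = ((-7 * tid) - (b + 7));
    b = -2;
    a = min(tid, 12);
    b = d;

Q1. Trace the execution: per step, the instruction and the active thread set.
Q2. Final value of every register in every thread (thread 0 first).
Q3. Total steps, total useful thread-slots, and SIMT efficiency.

step 0: a <- (max(-6, tid) + 1)      11111111111111111111111111111111
step 1: eval ((tid % -3) < -1)       11111111111111111111111111111111
step 2: a <- max(b, (-3 + d))        01001001001001001001001001001001
step 3: d <- ((9 + -1) % -2)         01001001001001001001001001001001
step 4: b <- (-9 % 5)                10110110110110110110110110110110
step 5: a <- -6                      10110110110110110110110110110110
step 6: a <- tid                     11111111111111111111111111111111
step 7: b <- ((-7 * tid) - (b + 7))  11111111111111111111111111111111
step 8: b <- -2                      11111111111111111111111111111111
step 9: a <- min(tid, 12)            11111111111111111111111111111111
step 10: b <- d                       11111111111111111111111111111111

Answer: 11 steps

a: 0,1,2,3,4,5,6,7,8,9,10,11,12,12,12,12,12,12,12,12,12,12,12,12,12,12,12,12,12,12,12,12
d: -1,0,1,2,0,4,5,0,7,8,0,10,11,0,13,14,0,16,17,0,19,20,0,22,23,0,25,26,0,28,29,0
b: -1,0,1,2,0,4,5,0,7,8,0,10,11,0,13,14,0,16,17,0,19,20,0,22,23,0,25,26,0,28,29,0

steps = 11; useful = 288; efficiency = 288/352 = 9/11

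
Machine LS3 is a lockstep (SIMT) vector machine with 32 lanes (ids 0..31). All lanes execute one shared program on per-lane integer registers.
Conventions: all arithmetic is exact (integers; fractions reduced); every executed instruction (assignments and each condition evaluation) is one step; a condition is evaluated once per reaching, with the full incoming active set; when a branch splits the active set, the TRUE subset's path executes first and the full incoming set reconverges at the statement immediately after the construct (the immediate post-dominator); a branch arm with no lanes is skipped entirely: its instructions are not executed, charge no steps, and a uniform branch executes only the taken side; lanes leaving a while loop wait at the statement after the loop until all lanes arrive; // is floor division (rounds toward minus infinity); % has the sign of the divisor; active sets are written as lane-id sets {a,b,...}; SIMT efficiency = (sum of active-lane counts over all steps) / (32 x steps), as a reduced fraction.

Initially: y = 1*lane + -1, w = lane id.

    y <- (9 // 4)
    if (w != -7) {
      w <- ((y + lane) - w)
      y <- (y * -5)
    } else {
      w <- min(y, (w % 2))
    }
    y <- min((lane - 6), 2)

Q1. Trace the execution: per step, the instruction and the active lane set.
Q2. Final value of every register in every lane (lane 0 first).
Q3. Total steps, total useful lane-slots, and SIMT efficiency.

step 0: y <- (9 // 4)                {0,1,2,3,4,5,6,7,8,9,10,11,12,13,14,15,16,17,18,19,20,21,22,23,24,25,26,27,28,29,30,31}
step 1: eval (w != -7)               {0,1,2,3,4,5,6,7,8,9,10,11,12,13,14,15,16,17,18,19,20,21,22,23,24,25,26,27,28,29,30,31}
step 2: w <- ((y + lane) - w)        {0,1,2,3,4,5,6,7,8,9,10,11,12,13,14,15,16,17,18,19,20,21,22,23,24,25,26,27,28,29,30,31}
step 3: y <- (y * -5)                {0,1,2,3,4,5,6,7,8,9,10,11,12,13,14,15,16,17,18,19,20,21,22,23,24,25,26,27,28,29,30,31}
step 4: y <- min((lane - 6), 2)      {0,1,2,3,4,5,6,7,8,9,10,11,12,13,14,15,16,17,18,19,20,21,22,23,24,25,26,27,28,29,30,31}

Answer: 5 steps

y: -6,-5,-4,-3,-2,-1,0,1,2,2,2,2,2,2,2,2,2,2,2,2,2,2,2,2,2,2,2,2,2,2,2,2
w: 2,2,2,2,2,2,2,2,2,2,2,2,2,2,2,2,2,2,2,2,2,2,2,2,2,2,2,2,2,2,2,2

steps = 5; useful = 160; efficiency = 160/160 = 1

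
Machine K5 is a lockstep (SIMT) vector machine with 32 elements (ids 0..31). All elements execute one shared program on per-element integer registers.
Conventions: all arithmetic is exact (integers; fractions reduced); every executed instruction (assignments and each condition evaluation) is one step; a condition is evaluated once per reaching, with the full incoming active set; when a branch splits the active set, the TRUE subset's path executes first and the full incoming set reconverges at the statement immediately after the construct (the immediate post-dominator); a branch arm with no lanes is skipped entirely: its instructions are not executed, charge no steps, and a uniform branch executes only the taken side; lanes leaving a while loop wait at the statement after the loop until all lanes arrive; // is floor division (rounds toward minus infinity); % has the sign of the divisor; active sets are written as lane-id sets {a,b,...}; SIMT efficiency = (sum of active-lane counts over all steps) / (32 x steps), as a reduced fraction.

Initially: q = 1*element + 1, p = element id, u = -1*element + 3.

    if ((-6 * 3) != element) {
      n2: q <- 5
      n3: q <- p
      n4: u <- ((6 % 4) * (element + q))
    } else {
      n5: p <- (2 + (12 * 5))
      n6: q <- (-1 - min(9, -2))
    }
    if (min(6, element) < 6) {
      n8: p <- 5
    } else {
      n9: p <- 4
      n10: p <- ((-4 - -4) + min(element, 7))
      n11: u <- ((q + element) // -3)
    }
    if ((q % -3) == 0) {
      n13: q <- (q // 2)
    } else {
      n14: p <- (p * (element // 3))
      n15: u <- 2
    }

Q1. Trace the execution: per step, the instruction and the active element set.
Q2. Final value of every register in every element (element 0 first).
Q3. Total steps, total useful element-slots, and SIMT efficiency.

step 0: eval ((-6 * 3) != element)   {0,1,2,3,4,5,6,7,8,9,10,11,12,13,14,15,16,17,18,19,20,21,22,23,24,25,26,27,28,29,30,31}
step 1: q <- 5                       {0,1,2,3,4,5,6,7,8,9,10,11,12,13,14,15,16,17,18,19,20,21,22,23,24,25,26,27,28,29,30,31}
step 2: q <- p                       {0,1,2,3,4,5,6,7,8,9,10,11,12,13,14,15,16,17,18,19,20,21,22,23,24,25,26,27,28,29,30,31}
step 3: u <- ((6 % 4) * (element + q)) {0,1,2,3,4,5,6,7,8,9,10,11,12,13,14,15,16,17,18,19,20,21,22,23,24,25,26,27,28,29,30,31}
step 4: eval (min(6, element) < 6)   {0,1,2,3,4,5,6,7,8,9,10,11,12,13,14,15,16,17,18,19,20,21,22,23,24,25,26,27,28,29,30,31}
step 5: p <- 5                       {0,1,2,3,4,5}
step 6: p <- 4                       {6,7,8,9,10,11,12,13,14,15,16,17,18,19,20,21,22,23,24,25,26,27,28,29,30,31}
step 7: p <- ((-4 - -4) + min(element, 7)) {6,7,8,9,10,11,12,13,14,15,16,17,18,19,20,21,22,23,24,25,26,27,28,29,30,31}
step 8: u <- ((q + element) // -3)   {6,7,8,9,10,11,12,13,14,15,16,17,18,19,20,21,22,23,24,25,26,27,28,29,30,31}
step 9: eval ((q % -3) == 0)         {0,1,2,3,4,5,6,7,8,9,10,11,12,13,14,15,16,17,18,19,20,21,22,23,24,25,26,27,28,29,30,31}
step 10: q <- (q // 2)                {0,3,6,9,12,15,18,21,24,27,30}
step 11: p <- (p * (element // 3))    {1,2,4,5,7,8,10,11,13,14,16,17,19,20,22,23,25,26,28,29,31}
step 12: u <- 2                       {1,2,4,5,7,8,10,11,13,14,16,17,19,20,22,23,25,26,28,29,31}

Answer: 13 steps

q: 0,1,2,1,4,5,3,7,8,4,10,11,6,13,14,7,16,17,9,19,20,10,22,23,12,25,26,13,28,29,15,31
p: 5,0,0,5,5,5,6,14,14,7,21,21,7,28,28,7,35,35,7,42,42,7,49,49,7,56,56,7,63,63,7,70
u: 0,2,2,12,2,2,-4,2,2,-6,2,2,-8,2,2,-10,2,2,-12,2,2,-14,2,2,-16,2,2,-18,2,2,-20,2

steps = 13; useful = 329; efficiency = 329/416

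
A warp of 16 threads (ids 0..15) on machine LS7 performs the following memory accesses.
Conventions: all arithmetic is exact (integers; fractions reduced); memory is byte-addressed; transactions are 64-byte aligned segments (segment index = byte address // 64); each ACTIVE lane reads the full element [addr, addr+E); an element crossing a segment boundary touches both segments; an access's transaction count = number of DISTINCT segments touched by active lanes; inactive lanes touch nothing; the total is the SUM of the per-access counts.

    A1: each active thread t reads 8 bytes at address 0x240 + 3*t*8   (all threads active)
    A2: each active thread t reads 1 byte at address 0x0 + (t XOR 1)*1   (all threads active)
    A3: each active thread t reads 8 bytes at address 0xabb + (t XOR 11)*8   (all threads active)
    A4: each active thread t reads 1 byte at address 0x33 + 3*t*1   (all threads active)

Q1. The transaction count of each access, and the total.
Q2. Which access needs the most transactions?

A1: 6 transactions
A2: 1 transaction
A3: 3 transactions
A4: 2 transactions

Answer: 6,1,3,2; total 12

Answer: A1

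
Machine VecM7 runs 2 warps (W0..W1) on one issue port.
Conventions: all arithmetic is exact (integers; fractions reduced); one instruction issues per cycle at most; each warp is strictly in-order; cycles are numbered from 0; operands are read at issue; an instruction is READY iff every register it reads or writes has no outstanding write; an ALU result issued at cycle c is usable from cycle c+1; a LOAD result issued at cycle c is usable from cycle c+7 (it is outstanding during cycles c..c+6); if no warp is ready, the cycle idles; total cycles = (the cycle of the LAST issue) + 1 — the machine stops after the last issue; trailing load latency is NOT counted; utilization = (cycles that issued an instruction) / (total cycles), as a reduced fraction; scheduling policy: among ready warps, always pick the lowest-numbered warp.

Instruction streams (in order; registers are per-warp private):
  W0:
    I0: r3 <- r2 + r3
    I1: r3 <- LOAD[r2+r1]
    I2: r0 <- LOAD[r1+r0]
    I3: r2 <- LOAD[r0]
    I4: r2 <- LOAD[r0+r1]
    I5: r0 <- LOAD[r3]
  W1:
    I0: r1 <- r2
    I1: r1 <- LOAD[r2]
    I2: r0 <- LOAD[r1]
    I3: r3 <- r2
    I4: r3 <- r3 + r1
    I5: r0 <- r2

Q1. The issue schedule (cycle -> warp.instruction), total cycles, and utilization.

cycle 0: W0.I0
cycle 1: W0.I1
cycle 2: W0.I2
cycle 3: W1.I0
cycle 4: W1.I1
cycle 5: idle
cycle 6: idle
cycle 7: idle
cycle 8: idle
cycle 9: W0.I3
cycle 10: idle
cycle 11: W1.I2
cycle 12: W1.I3
cycle 13: W1.I4
cycle 14: idle
cycle 15: idle
cycle 16: W0.I4
cycle 17: W0.I5
cycle 18: W1.I5

Answer: 19 cycles, utilization 12/19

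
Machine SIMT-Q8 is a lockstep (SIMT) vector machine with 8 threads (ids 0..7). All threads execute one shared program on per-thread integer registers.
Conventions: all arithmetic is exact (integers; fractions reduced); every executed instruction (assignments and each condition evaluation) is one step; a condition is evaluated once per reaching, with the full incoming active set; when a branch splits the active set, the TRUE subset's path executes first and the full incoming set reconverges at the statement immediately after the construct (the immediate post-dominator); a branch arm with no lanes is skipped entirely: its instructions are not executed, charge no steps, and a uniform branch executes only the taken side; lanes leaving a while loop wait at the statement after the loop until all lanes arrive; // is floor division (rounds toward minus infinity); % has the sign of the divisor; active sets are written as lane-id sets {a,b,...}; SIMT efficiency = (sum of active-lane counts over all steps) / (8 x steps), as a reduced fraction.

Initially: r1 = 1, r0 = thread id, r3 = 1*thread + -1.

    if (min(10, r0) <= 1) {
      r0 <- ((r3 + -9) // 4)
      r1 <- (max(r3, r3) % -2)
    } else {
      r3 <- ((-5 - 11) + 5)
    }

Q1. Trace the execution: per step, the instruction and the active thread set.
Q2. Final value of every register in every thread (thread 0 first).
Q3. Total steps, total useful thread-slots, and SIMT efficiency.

step 0: eval (min(10, r0) <= 1)      {0,1,2,3,4,5,6,7}
step 1: r0 <- ((r3 + -9) // 4)       {0,1}
step 2: r1 <- (max(r3, r3) % -2)     {0,1}
step 3: r3 <- ((-5 - 11) + 5)        {2,3,4,5,6,7}

Answer: 4 steps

r1: -1,0,1,1,1,1,1,1
r0: -3,-3,2,3,4,5,6,7
r3: -1,0,-11,-11,-11,-11,-11,-11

steps = 4; useful = 18; efficiency = 18/32 = 9/16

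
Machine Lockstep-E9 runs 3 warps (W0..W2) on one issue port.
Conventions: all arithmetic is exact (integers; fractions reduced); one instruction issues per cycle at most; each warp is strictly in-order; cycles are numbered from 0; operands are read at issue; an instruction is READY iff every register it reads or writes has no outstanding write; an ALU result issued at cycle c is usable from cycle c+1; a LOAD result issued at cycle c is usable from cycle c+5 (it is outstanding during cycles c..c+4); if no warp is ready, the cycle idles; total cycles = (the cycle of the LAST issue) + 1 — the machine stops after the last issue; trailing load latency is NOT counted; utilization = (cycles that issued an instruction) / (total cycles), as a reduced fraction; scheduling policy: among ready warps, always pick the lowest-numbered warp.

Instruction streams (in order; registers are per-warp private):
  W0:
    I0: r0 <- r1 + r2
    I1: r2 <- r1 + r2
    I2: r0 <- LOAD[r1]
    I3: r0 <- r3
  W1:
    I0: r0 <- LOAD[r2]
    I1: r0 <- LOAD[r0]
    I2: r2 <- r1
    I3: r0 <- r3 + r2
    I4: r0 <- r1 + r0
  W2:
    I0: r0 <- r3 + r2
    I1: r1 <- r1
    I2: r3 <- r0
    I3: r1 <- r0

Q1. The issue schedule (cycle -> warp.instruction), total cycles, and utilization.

cycle 0: W0.I0
cycle 1: W0.I1
cycle 2: W0.I2
cycle 3: W1.I0
cycle 4: W2.I0
cycle 5: W2.I1
cycle 6: W2.I2
cycle 7: W0.I3
cycle 8: W1.I1
cycle 9: W1.I2
cycle 10: W2.I3
cycle 11: idle
cycle 12: idle
cycle 13: W1.I3
cycle 14: W1.I4

Answer: 15 cycles, utilization 13/15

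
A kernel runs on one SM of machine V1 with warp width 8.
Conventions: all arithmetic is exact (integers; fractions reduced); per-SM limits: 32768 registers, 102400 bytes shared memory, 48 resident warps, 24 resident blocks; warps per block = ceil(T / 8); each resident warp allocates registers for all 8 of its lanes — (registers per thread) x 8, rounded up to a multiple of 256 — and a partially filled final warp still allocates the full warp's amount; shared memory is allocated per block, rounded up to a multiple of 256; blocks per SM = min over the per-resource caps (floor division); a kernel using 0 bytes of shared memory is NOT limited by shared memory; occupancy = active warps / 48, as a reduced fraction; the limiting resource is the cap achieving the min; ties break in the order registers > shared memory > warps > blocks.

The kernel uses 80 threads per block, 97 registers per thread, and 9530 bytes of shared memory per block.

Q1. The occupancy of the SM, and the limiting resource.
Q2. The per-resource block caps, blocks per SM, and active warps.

Answer: occupancy 5/8, limited by registers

registers: 3 blocks
shared memory: 10 blocks
warps: 4 blocks
blocks: 24 blocks

Answer: 3 blocks, 30 active warps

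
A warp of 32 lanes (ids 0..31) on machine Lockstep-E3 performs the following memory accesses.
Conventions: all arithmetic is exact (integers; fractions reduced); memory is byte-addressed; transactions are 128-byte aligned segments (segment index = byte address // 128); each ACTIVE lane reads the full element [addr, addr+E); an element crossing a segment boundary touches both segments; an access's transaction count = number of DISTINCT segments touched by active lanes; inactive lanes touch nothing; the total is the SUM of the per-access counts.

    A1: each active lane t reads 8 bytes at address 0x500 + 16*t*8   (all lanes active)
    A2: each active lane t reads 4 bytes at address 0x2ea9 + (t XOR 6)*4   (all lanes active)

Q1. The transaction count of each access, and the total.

A1: 32 transactions
A2: 2 transactions

Answer: 32,2; total 34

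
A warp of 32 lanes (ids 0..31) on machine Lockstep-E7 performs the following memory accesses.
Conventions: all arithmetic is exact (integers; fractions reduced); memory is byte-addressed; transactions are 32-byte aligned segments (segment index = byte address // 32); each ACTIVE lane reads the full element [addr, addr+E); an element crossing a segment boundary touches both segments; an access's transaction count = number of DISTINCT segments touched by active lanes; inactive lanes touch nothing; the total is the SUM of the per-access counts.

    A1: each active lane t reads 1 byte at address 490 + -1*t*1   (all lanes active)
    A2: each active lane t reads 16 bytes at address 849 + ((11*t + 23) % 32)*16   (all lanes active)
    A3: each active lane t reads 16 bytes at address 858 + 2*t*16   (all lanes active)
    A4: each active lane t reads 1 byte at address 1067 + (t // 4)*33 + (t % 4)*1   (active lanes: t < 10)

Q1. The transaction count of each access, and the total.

A1: 2 transactions
A2: 17 transactions
A3: 33 transactions
A4: 3 transactions

Answer: 2,17,33,3; total 55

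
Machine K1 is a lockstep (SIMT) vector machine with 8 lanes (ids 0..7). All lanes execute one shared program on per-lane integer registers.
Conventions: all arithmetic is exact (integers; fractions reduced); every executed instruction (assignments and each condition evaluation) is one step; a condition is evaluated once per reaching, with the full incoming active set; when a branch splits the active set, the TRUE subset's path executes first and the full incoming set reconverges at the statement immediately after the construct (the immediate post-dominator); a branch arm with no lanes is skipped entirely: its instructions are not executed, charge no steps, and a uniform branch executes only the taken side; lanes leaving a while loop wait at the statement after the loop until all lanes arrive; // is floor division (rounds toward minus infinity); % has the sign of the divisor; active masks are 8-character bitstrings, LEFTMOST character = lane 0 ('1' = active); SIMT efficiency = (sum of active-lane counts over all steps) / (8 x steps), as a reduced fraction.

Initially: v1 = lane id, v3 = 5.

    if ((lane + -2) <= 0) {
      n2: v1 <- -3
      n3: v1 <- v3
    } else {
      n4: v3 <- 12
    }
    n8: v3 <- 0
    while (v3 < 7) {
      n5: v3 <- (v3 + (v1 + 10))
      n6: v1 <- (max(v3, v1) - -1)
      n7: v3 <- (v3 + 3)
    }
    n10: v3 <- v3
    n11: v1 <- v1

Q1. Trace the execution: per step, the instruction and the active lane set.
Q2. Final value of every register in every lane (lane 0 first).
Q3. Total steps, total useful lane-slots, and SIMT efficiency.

step 0: eval ((lane + -2) <= 0)      11111111
step 1: v1 <- -3                     11100000
step 2: v1 <- v3                     11100000
step 3: v3 <- 12                     00011111
step 4: v3 <- 0                      11111111
step 5: eval (v3 < 7)                11111111
step 6: v3 <- (v3 + (v1 + 10))       11111111
step 7: v1 <- (max(v3, v1) - -1)     11111111
step 8: v3 <- (v3 + 3)               11111111
step 9: eval (v3 < 7)                11111111
step 10: v3 <- v3                     11111111
step 11: v1 <- v1                     11111111

Answer: 12 steps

v1: 16,16,16,14,15,16,17,18
v3: 18,18,18,16,17,18,19,20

steps = 12; useful = 83; efficiency = 83/96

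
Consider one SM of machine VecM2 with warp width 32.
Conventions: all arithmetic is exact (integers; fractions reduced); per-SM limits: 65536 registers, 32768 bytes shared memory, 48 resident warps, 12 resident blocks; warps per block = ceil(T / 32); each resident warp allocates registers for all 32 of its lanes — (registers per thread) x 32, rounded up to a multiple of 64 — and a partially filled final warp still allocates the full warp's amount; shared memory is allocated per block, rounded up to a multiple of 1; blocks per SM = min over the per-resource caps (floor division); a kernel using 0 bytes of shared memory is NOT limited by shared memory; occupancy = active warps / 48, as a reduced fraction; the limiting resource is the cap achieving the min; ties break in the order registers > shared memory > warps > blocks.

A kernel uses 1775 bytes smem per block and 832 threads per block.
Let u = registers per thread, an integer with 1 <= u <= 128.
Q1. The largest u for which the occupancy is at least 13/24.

Answer: u = 78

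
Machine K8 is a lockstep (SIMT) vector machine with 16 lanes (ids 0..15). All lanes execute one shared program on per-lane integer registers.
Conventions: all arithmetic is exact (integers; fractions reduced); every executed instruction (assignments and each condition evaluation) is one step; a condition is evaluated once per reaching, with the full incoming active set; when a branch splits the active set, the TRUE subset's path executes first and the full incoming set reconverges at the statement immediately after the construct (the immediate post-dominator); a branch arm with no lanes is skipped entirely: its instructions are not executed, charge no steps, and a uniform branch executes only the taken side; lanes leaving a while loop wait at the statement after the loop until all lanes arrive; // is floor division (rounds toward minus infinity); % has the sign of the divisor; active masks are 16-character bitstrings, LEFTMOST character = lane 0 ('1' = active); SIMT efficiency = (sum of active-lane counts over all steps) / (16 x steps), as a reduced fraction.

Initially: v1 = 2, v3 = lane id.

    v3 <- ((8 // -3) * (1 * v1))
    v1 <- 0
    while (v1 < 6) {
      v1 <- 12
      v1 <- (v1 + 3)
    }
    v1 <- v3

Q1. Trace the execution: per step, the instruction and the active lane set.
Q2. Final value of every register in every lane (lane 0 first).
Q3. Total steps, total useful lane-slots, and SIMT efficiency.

step 0: v3 <- ((8 // -3) * (1 * v1)) 1111111111111111
step 1: v1 <- 0                      1111111111111111
step 2: eval (v1 < 6)                1111111111111111
step 3: v1 <- 12                     1111111111111111
step 4: v1 <- (v1 + 3)               1111111111111111
step 5: eval (v1 < 6)                1111111111111111
step 6: v1 <- v3                     1111111111111111

Answer: 7 steps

v1: -6,-6,-6,-6,-6,-6,-6,-6,-6,-6,-6,-6,-6,-6,-6,-6
v3: -6,-6,-6,-6,-6,-6,-6,-6,-6,-6,-6,-6,-6,-6,-6,-6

steps = 7; useful = 112; efficiency = 112/112 = 1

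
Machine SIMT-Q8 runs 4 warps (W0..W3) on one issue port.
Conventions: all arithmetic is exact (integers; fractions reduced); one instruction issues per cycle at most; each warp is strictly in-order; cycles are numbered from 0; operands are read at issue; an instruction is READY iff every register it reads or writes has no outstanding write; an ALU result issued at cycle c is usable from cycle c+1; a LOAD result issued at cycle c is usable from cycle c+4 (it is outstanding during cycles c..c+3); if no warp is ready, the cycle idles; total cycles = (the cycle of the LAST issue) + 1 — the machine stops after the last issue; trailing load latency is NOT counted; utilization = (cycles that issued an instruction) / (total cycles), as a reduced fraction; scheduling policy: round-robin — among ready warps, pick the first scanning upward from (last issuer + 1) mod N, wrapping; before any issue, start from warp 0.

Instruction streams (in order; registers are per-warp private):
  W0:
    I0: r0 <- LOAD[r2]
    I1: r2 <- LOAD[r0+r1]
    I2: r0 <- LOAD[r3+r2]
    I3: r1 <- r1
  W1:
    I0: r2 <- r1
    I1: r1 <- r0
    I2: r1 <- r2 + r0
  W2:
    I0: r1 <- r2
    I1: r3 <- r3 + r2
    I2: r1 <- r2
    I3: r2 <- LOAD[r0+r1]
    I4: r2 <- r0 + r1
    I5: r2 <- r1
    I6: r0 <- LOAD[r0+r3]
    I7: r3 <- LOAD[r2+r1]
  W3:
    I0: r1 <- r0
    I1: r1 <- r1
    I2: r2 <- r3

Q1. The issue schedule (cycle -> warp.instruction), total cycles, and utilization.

cycle 0: W0.I0
cycle 1: W1.I0
cycle 2: W2.I0
cycle 3: W3.I0
cycle 4: W0.I1
cycle 5: W1.I1
cycle 6: W2.I1
cycle 7: W3.I1
cycle 8: W0.I2
cycle 9: W1.I2
cycle 10: W2.I2
cycle 11: W3.I2
cycle 12: W0.I3
cycle 13: W2.I3
cycle 14: idle
cycle 15: idle
cycle 16: idle
cycle 17: W2.I4
cycle 18: W2.I5
cycle 19: W2.I6
cycle 20: W2.I7

Answer: 21 cycles, utilization 6/7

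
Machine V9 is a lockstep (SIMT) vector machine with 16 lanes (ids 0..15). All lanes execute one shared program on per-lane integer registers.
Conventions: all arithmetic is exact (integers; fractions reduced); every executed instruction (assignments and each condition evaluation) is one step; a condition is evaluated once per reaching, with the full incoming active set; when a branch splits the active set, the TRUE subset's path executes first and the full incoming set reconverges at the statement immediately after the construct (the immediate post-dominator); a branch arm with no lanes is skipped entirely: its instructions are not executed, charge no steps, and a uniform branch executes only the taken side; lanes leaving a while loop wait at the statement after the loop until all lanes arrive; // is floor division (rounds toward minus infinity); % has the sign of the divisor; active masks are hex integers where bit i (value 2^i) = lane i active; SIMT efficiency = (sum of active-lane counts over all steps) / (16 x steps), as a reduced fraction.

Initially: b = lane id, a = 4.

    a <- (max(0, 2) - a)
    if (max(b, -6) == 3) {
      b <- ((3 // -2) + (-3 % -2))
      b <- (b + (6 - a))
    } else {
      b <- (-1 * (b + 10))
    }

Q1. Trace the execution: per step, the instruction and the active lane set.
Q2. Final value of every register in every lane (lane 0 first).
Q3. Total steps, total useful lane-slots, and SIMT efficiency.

step 0: a <- (max(0, 2) - a)         0xffff
step 1: eval (max(b, -6) == 3)       0xffff
step 2: b <- ((3 // -2) + (-3 % -2)) 0x0008
step 3: b <- (b + (6 - a))           0x0008
step 4: b <- (-1 * (b + 10))         0xfff7

Answer: 5 steps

b: -10,-11,-12,5,-14,-15,-16,-17,-18,-19,-20,-21,-22,-23,-24,-25
a: -2,-2,-2,-2,-2,-2,-2,-2,-2,-2,-2,-2,-2,-2,-2,-2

steps = 5; useful = 49; efficiency = 49/80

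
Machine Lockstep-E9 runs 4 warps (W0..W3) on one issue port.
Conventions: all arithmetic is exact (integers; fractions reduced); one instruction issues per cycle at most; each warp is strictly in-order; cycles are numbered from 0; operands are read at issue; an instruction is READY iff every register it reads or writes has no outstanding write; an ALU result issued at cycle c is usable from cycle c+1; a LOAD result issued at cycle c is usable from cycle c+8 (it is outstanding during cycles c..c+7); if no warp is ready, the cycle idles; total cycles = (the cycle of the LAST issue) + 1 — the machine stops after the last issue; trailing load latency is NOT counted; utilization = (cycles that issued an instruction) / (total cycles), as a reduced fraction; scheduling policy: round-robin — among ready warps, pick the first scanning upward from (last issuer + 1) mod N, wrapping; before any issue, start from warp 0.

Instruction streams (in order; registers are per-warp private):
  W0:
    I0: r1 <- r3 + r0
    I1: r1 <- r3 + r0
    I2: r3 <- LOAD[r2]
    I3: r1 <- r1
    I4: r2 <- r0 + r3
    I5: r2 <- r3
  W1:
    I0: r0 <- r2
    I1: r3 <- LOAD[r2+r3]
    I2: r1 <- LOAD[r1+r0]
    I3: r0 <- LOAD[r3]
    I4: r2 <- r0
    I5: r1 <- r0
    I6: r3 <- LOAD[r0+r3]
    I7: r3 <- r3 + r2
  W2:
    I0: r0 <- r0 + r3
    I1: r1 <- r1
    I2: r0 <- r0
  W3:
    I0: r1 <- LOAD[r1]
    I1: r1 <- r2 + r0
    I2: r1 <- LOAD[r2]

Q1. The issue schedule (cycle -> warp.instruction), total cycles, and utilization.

cycle 0: W0.I0
cycle 1: W1.I0
cycle 2: W2.I0
cycle 3: W3.I0
cycle 4: W0.I1
cycle 5: W1.I1
cycle 6: W2.I1
cycle 7: W0.I2
cycle 8: W1.I2
cycle 9: W2.I2
cycle 10: W0.I3
cycle 11: W3.I1
cycle 12: W3.I2
cycle 13: W1.I3
cycle 14: idle
cycle 15: W0.I4
cycle 16: W0.I5
cycle 17: idle
cycle 18: idle
cycle 19: idle
cycle 20: idle
cycle 21: W1.I4
cycle 22: W1.I5
cycle 23: W1.I6
cycle 24: idle
cycle 25: idle
cycle 26: idle
cycle 27: idle
cycle 28: idle
cycle 29: idle
cycle 30: idle
cycle 31: W1.I7

Answer: 32 cycles, utilization 5/8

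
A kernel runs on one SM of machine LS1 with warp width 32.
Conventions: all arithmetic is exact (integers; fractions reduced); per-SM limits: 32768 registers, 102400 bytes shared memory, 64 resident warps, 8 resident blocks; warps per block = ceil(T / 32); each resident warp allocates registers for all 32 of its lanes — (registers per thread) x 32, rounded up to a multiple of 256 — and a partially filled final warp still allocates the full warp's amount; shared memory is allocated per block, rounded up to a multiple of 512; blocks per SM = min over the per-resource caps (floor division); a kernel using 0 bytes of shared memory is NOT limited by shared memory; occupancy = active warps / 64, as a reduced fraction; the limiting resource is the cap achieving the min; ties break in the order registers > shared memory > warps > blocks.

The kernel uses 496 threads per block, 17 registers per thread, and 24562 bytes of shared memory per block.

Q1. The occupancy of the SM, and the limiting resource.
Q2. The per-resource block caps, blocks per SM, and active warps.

Answer: occupancy 1/2, limited by registers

registers: 2 blocks
shared memory: 4 blocks
warps: 4 blocks
blocks: 8 blocks

Answer: 2 blocks, 32 active warps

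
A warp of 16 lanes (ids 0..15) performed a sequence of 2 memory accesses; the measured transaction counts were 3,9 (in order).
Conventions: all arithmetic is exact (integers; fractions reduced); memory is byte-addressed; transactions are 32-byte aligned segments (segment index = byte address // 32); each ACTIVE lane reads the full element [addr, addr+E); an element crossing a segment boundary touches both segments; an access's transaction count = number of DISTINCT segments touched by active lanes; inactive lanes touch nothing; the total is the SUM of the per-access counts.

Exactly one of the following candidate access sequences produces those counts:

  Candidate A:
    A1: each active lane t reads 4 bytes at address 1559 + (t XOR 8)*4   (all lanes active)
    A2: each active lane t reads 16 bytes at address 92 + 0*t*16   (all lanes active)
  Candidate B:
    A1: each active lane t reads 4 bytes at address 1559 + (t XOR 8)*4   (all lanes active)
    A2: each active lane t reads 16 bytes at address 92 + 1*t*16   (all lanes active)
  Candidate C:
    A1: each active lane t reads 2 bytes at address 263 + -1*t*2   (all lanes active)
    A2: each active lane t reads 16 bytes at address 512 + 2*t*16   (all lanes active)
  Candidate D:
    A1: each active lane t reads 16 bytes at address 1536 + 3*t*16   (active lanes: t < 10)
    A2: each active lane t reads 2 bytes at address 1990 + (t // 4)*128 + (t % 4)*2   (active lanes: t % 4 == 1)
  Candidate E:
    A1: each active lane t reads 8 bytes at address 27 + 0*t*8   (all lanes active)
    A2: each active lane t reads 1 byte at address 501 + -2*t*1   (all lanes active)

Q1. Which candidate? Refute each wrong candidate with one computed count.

A: A2 gives 2 transactions, not 9
C: A1 gives 2 transactions, not 3
D: A1 gives 10 transactions, not 3
E: A1 gives 2 transactions, not 3
B: all counts match (3,9)

Answer: B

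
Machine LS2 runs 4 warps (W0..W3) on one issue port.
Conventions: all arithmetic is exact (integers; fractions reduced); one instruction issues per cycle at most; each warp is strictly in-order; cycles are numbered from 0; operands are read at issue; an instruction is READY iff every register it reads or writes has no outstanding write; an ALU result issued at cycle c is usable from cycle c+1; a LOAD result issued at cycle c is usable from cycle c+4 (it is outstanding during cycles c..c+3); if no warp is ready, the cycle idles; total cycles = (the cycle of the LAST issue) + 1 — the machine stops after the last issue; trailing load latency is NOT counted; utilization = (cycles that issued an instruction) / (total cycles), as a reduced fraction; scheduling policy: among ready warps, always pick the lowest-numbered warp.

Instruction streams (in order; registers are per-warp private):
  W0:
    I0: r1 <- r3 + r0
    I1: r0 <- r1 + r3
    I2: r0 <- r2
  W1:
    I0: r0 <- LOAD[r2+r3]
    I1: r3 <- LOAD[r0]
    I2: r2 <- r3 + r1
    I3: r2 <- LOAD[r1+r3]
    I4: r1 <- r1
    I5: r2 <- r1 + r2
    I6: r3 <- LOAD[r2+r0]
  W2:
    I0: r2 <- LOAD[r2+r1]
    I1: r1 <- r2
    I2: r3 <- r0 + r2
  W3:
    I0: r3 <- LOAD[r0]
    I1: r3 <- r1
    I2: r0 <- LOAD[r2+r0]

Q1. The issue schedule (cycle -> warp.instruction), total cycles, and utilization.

cycle 0: W0.I0
cycle 1: W0.I1
cycle 2: W0.I2
cycle 3: W1.I0
cycle 4: W2.I0
cycle 5: W3.I0
cycle 6: idle
cycle 7: W1.I1
cycle 8: W2.I1
cycle 9: W2.I2
cycle 10: W3.I1
cycle 11: W1.I2
cycle 12: W1.I3
cycle 13: W1.I4
cycle 14: W3.I2
cycle 15: idle
cycle 16: W1.I5
cycle 17: W1.I6

Answer: 18 cycles, utilization 8/9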